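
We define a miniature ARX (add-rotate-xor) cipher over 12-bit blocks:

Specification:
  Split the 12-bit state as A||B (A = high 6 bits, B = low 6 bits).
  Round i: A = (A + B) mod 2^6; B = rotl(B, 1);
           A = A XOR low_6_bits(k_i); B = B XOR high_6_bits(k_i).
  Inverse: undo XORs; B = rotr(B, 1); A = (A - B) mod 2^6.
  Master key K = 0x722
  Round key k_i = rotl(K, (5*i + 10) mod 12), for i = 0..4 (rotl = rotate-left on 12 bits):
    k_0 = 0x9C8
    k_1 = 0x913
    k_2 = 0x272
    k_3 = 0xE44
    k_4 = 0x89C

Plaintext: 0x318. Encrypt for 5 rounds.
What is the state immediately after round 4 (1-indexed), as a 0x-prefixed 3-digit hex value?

0x043

s_0 = plaintext = 0x318
s_1 = Round(s_0, k_0) = 0xB17
s_2 = Round(s_1, k_1) = 0x40A
s_3 = Round(s_2, k_2) = 0xA1D
s_4 = Round(s_3, k_3) = 0x043
s_5 = Round(s_4, k_4) = 0x624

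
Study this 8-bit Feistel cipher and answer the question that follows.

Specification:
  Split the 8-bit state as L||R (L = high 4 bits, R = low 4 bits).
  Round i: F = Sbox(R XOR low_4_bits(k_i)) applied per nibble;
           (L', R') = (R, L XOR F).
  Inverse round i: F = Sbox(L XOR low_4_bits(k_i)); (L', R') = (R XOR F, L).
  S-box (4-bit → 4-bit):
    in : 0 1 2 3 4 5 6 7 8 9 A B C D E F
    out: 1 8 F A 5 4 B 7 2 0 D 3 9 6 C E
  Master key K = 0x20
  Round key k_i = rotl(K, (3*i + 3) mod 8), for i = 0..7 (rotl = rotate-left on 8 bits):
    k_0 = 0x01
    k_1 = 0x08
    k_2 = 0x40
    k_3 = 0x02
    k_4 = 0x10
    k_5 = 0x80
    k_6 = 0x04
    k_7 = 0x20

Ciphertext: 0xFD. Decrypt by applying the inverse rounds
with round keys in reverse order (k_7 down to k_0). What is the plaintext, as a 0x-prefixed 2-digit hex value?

s_0 = ciphertext = 0xFD
s_1 = InvRound(s_0, k_7) = 0x3F
s_2 = InvRound(s_1, k_6) = 0x83
s_3 = InvRound(s_2, k_5) = 0x18
s_4 = InvRound(s_3, k_4) = 0x01
s_5 = InvRound(s_4, k_3) = 0xE0
s_6 = InvRound(s_5, k_2) = 0xCE
s_7 = InvRound(s_6, k_1) = 0xBC
s_8 = InvRound(s_7, k_0) = 0x1B

0x1B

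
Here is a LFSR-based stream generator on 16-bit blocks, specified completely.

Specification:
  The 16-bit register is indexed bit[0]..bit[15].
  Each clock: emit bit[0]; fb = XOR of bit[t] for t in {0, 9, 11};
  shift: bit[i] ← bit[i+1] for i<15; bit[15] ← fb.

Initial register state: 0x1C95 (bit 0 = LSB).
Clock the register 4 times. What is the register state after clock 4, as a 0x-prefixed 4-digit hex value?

0x81C9

reg_0 = 0x1C95
clock 1: out=1, reg = 0x0E4A
clock 2: out=0, reg = 0x0725
clock 3: out=1, reg = 0x0392
clock 4: out=0, reg = 0x81C9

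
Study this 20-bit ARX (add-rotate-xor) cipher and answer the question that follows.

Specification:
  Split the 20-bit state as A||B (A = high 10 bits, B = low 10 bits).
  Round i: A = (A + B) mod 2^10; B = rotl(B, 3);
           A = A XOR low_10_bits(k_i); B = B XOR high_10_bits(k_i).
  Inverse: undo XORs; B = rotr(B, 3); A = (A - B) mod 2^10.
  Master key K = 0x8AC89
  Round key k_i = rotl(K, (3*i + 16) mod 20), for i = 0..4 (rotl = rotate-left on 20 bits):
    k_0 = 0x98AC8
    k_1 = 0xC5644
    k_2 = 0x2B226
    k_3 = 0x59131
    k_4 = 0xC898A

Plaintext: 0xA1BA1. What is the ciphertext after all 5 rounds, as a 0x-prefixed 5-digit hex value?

s_0 = plaintext = 0xA1BA1
s_1 = Round(s_0, k_0) = 0x3BF6D
s_2 = Round(s_1, k_1) = 0x8607B
s_3 = Round(s_2, k_2) = 0x2D774
s_4 = Round(s_3, k_3) = 0x462C2
s_5 = Round(s_4, k_4) = 0x94137

0x94137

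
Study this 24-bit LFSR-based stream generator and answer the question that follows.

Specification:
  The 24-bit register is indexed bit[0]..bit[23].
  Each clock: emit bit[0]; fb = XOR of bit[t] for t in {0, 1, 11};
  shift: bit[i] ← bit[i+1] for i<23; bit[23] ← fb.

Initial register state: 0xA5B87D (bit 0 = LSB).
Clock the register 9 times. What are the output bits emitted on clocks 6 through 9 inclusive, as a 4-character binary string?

1100

reg_0 = 0xA5B87D
clock 1: out=1, reg = 0x52DC3E
clock 2: out=0, reg = 0x296E1F
clock 3: out=1, reg = 0x94B70F
clock 4: out=1, reg = 0x4A5B87
clock 5: out=1, reg = 0xA52DC3
clock 6: out=1, reg = 0xD296E1
clock 7: out=1, reg = 0xE94B70
clock 8: out=0, reg = 0xF4A5B8
clock 9: out=0, reg = 0x7A52DC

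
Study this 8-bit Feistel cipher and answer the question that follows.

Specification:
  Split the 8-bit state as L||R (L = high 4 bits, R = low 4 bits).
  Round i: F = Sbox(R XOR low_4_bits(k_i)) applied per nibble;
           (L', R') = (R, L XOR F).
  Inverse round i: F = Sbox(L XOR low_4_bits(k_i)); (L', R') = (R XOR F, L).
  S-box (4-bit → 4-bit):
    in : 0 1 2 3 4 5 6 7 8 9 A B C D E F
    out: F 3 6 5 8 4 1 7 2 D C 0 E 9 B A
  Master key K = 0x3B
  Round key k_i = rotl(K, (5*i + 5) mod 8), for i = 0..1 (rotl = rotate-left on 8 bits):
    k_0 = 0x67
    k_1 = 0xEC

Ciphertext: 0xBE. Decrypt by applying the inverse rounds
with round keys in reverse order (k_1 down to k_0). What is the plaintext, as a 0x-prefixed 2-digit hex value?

s_0 = ciphertext = 0xBE
s_1 = InvRound(s_0, k_1) = 0x9B
s_2 = InvRound(s_1, k_0) = 0x09

0x09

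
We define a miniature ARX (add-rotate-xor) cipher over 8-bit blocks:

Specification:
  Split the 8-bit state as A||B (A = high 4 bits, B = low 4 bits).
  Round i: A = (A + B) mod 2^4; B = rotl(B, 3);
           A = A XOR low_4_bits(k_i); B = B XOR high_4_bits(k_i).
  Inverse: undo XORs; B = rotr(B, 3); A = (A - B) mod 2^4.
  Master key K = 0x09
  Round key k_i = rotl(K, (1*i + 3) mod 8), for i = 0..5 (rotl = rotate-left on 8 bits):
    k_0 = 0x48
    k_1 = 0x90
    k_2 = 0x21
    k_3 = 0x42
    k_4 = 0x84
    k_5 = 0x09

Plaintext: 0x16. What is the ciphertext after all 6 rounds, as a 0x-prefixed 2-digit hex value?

0xC3

s_0 = plaintext = 0x16
s_1 = Round(s_0, k_0) = 0xF7
s_2 = Round(s_1, k_1) = 0x62
s_3 = Round(s_2, k_2) = 0x93
s_4 = Round(s_3, k_3) = 0xED
s_5 = Round(s_4, k_4) = 0xF6
s_6 = Round(s_5, k_5) = 0xC3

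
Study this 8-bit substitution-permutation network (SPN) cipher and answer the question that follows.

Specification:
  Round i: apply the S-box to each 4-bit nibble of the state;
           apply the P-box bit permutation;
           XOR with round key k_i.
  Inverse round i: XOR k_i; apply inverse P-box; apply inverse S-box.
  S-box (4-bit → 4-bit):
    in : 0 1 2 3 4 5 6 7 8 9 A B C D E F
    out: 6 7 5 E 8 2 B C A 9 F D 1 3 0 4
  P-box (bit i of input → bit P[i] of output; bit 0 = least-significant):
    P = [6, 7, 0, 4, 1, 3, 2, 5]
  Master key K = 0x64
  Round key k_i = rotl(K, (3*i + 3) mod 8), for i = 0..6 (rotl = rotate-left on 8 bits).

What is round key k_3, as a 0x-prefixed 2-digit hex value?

0x46

K = 0x64
k_0 = rotl(K, (3*0+3) mod 8) = rotl(K, 3) = 0x23
k_1 = rotl(K, (3*1+3) mod 8) = rotl(K, 6) = 0x19
k_2 = rotl(K, (3*2+3) mod 8) = rotl(K, 1) = 0xC8
k_3 = rotl(K, (3*3+3) mod 8) = rotl(K, 4) = 0x46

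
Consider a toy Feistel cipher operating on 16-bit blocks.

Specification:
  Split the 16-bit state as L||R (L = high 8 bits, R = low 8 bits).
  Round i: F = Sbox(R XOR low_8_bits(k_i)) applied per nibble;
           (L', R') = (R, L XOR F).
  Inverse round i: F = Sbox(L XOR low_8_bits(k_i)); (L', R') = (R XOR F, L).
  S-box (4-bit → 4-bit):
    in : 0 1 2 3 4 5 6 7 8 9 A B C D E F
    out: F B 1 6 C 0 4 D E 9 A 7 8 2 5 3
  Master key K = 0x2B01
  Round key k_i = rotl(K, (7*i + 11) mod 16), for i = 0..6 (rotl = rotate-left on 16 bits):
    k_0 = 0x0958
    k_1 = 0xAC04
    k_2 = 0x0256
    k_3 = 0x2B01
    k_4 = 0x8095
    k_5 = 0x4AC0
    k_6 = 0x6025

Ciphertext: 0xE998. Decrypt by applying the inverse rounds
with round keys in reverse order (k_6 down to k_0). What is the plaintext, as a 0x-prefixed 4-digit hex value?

s_0 = ciphertext = 0xE998
s_1 = InvRound(s_0, k_6) = 0x10E9
s_2 = InvRound(s_1, k_5) = 0xC610
s_3 = InvRound(s_2, k_4) = 0x16C6
s_4 = InvRound(s_3, k_3) = 0x7B16
s_5 = InvRound(s_4, k_2) = 0x047B
s_6 = InvRound(s_5, k_1) = 0x8404
s_7 = InvRound(s_6, k_0) = 0x2C84

0x2C84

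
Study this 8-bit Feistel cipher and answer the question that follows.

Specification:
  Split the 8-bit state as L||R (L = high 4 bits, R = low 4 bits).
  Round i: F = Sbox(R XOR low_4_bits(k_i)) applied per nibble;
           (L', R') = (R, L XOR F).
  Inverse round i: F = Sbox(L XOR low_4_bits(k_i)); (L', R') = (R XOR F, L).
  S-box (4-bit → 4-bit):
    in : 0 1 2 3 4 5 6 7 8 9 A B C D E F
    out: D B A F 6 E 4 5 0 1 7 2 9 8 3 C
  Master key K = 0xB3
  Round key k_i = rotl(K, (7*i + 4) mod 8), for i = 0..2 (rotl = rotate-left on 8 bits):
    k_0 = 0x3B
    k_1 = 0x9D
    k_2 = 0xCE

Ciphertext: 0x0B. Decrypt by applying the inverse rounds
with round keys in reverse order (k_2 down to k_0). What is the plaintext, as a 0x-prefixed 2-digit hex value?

0x6E

s_0 = ciphertext = 0x0B
s_1 = InvRound(s_0, k_2) = 0x80
s_2 = InvRound(s_1, k_1) = 0xE8
s_3 = InvRound(s_2, k_0) = 0x6E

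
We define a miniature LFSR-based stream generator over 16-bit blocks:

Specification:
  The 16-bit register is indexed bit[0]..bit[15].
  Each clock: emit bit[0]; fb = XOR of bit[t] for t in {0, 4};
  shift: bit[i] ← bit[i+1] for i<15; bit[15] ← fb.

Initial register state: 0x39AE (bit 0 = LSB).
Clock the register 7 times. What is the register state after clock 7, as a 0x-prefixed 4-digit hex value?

reg_0 = 0x39AE
clock 1: out=0, reg = 0x1CD7
clock 2: out=1, reg = 0x0E6B
clock 3: out=1, reg = 0x8735
clock 4: out=1, reg = 0x439A
clock 5: out=0, reg = 0xA1CD
clock 6: out=1, reg = 0xD0E6
clock 7: out=0, reg = 0x6873

0x6873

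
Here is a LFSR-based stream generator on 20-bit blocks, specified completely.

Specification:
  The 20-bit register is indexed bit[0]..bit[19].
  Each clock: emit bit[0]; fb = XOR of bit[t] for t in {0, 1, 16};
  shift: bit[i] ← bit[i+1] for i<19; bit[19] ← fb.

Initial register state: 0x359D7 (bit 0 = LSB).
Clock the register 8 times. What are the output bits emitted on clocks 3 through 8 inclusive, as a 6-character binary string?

reg_0 = 0x359D7
clock 1: out=1, reg = 0x9ACEB
clock 2: out=1, reg = 0xCD675
clock 3: out=1, reg = 0xE6B3A
clock 4: out=0, reg = 0xF359D
clock 5: out=1, reg = 0x79ACE
clock 6: out=0, reg = 0x3CD67
clock 7: out=1, reg = 0x9E6B3
clock 8: out=1, reg = 0xCF359

101011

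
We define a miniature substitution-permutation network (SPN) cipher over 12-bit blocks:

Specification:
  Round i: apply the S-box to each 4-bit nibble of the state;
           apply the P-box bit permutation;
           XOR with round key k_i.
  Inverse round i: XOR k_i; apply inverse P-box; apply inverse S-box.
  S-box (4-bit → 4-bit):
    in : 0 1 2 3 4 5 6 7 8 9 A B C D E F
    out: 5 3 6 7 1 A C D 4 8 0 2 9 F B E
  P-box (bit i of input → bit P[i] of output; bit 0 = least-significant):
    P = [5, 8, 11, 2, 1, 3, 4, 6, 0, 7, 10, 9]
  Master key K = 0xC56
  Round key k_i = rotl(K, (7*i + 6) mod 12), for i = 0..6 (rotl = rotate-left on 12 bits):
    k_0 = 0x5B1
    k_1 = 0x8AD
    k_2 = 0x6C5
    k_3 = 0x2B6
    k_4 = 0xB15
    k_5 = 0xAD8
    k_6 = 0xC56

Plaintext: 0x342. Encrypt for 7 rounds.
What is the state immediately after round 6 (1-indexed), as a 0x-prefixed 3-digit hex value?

0xDAE

s_0 = plaintext = 0x342
s_1 = Round(s_0, k_0) = 0x832
s_2 = Round(s_1, k_1) = 0x5B7
s_3 = Round(s_2, k_2) = 0xC69
s_4 = Round(s_3, k_3) = 0x0E3
s_5 = Round(s_4, k_4) = 0x67E
s_6 = Round(s_5, k_5) = 0xDAE
s_7 = Round(s_6, k_6) = 0xBF3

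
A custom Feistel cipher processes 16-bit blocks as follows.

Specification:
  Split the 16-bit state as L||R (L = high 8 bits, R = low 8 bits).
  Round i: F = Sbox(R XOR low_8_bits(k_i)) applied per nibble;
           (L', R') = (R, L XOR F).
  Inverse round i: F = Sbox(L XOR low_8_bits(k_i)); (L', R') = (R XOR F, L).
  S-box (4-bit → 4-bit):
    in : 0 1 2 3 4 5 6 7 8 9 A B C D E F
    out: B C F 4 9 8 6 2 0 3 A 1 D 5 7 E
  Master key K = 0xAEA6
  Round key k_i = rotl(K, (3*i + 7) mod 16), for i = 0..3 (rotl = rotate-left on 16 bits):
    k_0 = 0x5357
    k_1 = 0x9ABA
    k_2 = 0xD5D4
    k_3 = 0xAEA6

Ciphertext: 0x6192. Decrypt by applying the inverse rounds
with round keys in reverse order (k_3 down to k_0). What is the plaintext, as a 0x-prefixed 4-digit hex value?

0x383F

s_0 = ciphertext = 0x6192
s_1 = InvRound(s_0, k_3) = 0x4061
s_2 = InvRound(s_1, k_2) = 0x5840
s_3 = InvRound(s_2, k_1) = 0x3F58
s_4 = InvRound(s_3, k_0) = 0x383F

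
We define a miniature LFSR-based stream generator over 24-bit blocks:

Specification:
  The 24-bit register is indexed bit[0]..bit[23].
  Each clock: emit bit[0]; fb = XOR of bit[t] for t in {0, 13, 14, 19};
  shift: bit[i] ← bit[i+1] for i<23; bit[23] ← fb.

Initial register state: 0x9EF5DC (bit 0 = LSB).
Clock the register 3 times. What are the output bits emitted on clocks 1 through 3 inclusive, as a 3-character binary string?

reg_0 = 0x9EF5DC
clock 1: out=0, reg = 0xCF7AEE
clock 2: out=0, reg = 0xE7BD77
clock 3: out=1, reg = 0x73DEBB

001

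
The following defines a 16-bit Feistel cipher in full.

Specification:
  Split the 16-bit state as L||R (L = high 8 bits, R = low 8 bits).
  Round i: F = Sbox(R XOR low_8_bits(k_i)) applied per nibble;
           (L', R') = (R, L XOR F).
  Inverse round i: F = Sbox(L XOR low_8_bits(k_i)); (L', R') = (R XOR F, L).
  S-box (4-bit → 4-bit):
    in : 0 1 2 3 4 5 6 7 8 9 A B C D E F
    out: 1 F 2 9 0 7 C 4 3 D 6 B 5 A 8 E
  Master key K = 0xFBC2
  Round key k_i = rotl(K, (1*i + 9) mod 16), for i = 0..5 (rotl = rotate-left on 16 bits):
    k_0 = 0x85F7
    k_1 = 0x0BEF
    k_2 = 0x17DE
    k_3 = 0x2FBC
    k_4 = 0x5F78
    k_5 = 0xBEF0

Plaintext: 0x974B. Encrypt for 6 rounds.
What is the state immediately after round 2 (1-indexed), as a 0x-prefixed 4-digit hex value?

s_0 = plaintext = 0x974B
s_1 = Round(s_0, k_0) = 0x4B22
s_2 = Round(s_1, k_1) = 0x2211
s_3 = Round(s_2, k_2) = 0x117C
s_4 = Round(s_3, k_3) = 0x7C40
s_5 = Round(s_4, k_4) = 0x40EF
s_6 = Round(s_5, k_5) = 0xEFBE

0x2211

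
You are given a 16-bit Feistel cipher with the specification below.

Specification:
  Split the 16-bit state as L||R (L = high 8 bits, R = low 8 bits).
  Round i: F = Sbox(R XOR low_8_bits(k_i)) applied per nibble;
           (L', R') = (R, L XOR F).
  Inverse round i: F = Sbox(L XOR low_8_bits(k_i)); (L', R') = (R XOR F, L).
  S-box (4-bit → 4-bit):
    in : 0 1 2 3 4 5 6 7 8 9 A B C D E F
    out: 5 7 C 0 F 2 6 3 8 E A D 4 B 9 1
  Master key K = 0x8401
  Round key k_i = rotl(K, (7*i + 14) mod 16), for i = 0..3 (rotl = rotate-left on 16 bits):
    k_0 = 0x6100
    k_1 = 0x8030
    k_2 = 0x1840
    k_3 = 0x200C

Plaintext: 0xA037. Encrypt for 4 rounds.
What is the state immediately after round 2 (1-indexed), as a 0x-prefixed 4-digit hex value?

s_0 = plaintext = 0xA037
s_1 = Round(s_0, k_0) = 0x37A3
s_2 = Round(s_1, k_1) = 0xA3D7
s_3 = Round(s_2, k_2) = 0xD740
s_4 = Round(s_3, k_3) = 0x4023

0xA3D7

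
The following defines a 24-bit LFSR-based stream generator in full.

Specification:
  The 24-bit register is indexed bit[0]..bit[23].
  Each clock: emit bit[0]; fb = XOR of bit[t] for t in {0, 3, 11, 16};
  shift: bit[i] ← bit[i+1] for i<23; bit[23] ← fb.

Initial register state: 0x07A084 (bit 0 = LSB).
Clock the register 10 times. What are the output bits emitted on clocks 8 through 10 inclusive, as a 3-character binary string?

reg_0 = 0x07A084
clock 1: out=0, reg = 0x83D042
clock 2: out=0, reg = 0xC1E821
clock 3: out=1, reg = 0xE0F410
clock 4: out=0, reg = 0x707A08
clock 5: out=0, reg = 0x383D04
clock 6: out=0, reg = 0x9C1E82
clock 7: out=0, reg = 0xCE0F41
clock 8: out=1, reg = 0x6707A0
clock 9: out=0, reg = 0xB383D0
clock 10: out=0, reg = 0xD9C1E8

100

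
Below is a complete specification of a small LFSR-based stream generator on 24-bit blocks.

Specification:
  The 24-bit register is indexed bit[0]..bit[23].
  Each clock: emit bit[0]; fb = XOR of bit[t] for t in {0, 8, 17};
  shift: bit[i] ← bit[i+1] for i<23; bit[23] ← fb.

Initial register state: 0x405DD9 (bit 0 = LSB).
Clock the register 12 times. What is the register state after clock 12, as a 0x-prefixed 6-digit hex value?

reg_0 = 0x405DD9
clock 1: out=1, reg = 0x202EEC
clock 2: out=0, reg = 0x101776
clock 3: out=0, reg = 0x880BBB
clock 4: out=1, reg = 0x4405DD
clock 5: out=1, reg = 0x2202EE
clock 6: out=0, reg = 0x910177
clock 7: out=1, reg = 0x4880BB
clock 8: out=1, reg = 0xA4405D
clock 9: out=1, reg = 0xD2202E
clock 10: out=0, reg = 0xE91017
clock 11: out=1, reg = 0xF4880B
clock 12: out=1, reg = 0xFA4405

0xFA4405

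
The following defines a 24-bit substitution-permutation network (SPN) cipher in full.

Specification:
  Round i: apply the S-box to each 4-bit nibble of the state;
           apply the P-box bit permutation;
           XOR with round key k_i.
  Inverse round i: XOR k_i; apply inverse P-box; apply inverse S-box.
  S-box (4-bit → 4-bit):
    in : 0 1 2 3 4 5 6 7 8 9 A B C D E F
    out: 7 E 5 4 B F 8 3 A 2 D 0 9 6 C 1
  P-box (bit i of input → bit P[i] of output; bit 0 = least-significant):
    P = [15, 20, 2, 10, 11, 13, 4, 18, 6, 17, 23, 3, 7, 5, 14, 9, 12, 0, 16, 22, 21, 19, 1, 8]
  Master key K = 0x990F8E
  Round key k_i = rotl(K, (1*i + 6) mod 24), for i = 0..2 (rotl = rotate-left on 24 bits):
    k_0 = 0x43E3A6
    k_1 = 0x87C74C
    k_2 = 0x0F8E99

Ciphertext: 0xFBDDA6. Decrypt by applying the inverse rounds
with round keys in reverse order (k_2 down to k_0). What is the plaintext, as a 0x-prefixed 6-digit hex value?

0xBDE50F

s_0 = ciphertext = 0xFBDDA6
s_1 = InvRound(s_0, k_2) = 0xA41EED
s_2 = InvRound(s_1, k_1) = 0xC009FF
s_3 = InvRound(s_2, k_0) = 0xBDE50F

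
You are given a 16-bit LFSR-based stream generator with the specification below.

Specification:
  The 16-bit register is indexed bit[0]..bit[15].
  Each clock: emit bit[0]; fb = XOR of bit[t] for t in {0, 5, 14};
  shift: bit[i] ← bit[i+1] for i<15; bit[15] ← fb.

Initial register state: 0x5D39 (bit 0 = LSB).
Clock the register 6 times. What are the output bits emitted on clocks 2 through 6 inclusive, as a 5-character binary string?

00111

reg_0 = 0x5D39
clock 1: out=1, reg = 0xAE9C
clock 2: out=0, reg = 0x574E
clock 3: out=0, reg = 0xABA7
clock 4: out=1, reg = 0x55D3
clock 5: out=1, reg = 0x2AE9
clock 6: out=1, reg = 0x1574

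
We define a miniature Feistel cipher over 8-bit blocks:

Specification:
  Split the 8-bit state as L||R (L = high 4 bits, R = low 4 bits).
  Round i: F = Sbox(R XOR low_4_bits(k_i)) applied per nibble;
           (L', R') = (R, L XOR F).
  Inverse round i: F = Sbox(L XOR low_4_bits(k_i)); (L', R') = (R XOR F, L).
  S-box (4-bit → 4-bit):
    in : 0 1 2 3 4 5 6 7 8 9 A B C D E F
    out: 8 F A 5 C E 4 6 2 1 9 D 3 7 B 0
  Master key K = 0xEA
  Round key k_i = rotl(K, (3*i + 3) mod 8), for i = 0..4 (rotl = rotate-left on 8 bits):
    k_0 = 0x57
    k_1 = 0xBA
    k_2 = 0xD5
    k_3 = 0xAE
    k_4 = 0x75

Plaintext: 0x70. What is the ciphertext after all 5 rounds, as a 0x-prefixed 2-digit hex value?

0xA3

s_0 = plaintext = 0x70
s_1 = Round(s_0, k_0) = 0x01
s_2 = Round(s_1, k_1) = 0x1D
s_3 = Round(s_2, k_2) = 0xD3
s_4 = Round(s_3, k_3) = 0x3A
s_5 = Round(s_4, k_4) = 0xA3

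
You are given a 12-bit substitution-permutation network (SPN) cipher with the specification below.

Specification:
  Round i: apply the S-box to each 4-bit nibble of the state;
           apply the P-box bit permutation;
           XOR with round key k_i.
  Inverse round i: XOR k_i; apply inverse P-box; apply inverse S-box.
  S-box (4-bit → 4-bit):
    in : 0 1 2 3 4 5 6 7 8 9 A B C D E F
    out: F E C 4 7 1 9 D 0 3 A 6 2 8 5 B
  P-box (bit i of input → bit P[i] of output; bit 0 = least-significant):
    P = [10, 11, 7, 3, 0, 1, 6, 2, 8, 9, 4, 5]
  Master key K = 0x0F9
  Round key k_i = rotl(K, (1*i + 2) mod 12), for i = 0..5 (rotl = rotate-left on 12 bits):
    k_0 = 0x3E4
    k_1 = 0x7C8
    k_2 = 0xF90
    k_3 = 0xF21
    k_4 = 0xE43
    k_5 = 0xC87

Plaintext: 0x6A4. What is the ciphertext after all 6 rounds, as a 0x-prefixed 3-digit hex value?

s_0 = plaintext = 0x6A4
s_1 = Round(s_0, k_0) = 0xE42
s_2 = Round(s_1, k_1) = 0x613
s_3 = Round(s_2, k_2) = 0xE76
s_4 = Round(s_3, k_3) = 0xA7C
s_5 = Round(s_4, k_4) = 0x426
s_6 = Round(s_5, k_5) = 0xBDB

0xBDB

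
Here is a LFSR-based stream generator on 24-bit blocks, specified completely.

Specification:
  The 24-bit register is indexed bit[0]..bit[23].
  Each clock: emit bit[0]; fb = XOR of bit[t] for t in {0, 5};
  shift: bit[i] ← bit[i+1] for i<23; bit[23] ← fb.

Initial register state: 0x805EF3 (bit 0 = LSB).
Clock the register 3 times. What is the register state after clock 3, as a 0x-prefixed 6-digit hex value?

0x900BDE

reg_0 = 0x805EF3
clock 1: out=1, reg = 0x402F79
clock 2: out=1, reg = 0x2017BC
clock 3: out=0, reg = 0x900BDE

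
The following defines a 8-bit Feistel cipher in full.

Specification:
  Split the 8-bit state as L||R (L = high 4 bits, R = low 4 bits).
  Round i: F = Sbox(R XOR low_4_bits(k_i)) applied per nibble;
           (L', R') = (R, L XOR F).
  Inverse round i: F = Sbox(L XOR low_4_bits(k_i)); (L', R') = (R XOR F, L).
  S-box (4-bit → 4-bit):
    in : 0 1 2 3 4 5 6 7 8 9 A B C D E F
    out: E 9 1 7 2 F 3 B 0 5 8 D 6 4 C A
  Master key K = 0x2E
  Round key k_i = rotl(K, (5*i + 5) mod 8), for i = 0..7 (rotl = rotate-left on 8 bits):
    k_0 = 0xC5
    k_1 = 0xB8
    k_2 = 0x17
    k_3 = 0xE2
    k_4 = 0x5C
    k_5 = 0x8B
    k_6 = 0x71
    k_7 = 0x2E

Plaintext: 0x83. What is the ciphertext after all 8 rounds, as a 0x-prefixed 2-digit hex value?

s_0 = plaintext = 0x83
s_1 = Round(s_0, k_0) = 0x3B
s_2 = Round(s_1, k_1) = 0xB4
s_3 = Round(s_2, k_2) = 0x4C
s_4 = Round(s_3, k_3) = 0xC8
s_5 = Round(s_4, k_4) = 0x8E
s_6 = Round(s_5, k_5) = 0xE7
s_7 = Round(s_6, k_6) = 0x7D
s_8 = Round(s_7, k_7) = 0xD0

0xD0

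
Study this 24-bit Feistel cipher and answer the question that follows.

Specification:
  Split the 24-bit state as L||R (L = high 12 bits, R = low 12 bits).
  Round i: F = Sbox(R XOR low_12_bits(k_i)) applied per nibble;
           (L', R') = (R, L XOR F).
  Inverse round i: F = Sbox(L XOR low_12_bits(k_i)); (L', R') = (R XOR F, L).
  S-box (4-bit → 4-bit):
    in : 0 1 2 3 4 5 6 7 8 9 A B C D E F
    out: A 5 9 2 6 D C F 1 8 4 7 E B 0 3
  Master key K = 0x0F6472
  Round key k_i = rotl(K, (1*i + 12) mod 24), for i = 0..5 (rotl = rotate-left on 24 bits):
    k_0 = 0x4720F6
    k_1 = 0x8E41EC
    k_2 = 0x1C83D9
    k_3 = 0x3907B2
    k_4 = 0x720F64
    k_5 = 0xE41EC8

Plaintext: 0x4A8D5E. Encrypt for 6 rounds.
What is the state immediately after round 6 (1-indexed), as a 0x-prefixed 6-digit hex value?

0xD8BE72

s_0 = plaintext = 0x4A8D5E
s_1 = Round(s_0, k_0) = 0xD5EFE9
s_2 = Round(s_1, k_1) = 0xFE9DF3
s_3 = Round(s_2, k_2) = 0xDF3F7D
s_4 = Round(s_3, k_3) = 0xF7DC10
s_5 = Round(s_4, k_4) = 0xC10D8B
s_6 = Round(s_5, k_5) = 0xD8BE72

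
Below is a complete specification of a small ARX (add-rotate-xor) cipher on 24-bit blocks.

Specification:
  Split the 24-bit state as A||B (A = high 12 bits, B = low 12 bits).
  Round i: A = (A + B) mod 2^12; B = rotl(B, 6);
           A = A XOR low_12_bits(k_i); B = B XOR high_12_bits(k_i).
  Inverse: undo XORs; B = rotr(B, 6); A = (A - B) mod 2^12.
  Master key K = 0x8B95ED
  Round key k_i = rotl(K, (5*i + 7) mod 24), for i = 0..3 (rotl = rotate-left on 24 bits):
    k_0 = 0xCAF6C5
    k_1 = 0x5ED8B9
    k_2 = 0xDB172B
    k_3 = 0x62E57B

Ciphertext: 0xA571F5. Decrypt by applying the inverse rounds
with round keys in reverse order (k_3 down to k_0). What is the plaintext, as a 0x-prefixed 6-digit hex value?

s_0 = ciphertext = 0xA571F5
s_1 = InvRound(s_0, k_3) = 0x84D6DF
s_2 = InvRound(s_1, k_2) = 0x3B9BAD
s_3 = InvRound(s_2, k_1) = 0xAC7039
s_4 = InvRound(s_3, k_0) = 0x6505B2

0x6505B2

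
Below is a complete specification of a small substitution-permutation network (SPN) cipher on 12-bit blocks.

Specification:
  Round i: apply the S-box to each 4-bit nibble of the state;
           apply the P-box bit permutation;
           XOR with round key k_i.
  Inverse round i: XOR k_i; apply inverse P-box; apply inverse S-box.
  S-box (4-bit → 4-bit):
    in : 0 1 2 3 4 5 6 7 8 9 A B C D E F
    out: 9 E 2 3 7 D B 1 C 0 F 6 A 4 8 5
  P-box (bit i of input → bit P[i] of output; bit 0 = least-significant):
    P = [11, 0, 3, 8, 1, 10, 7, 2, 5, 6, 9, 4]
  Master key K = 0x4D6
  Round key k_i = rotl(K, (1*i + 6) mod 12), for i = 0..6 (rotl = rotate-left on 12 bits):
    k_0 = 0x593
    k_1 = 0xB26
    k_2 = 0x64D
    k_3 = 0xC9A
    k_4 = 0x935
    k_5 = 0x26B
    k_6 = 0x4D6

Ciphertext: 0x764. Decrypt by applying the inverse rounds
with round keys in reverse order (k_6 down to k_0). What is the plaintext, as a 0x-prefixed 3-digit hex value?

0x587

s_0 = ciphertext = 0x764
s_1 = InvRound(s_0, k_6) = 0x5FE
s_2 = InvRound(s_1, k_5) = 0x81C
s_3 = InvRound(s_2, k_4) = 0x791
s_4 = InvRound(s_3, k_3) = 0xD7A
s_5 = InvRound(s_4, k_2) = 0x506
s_6 = InvRound(s_5, k_1) = 0xF27
s_7 = InvRound(s_6, k_0) = 0x587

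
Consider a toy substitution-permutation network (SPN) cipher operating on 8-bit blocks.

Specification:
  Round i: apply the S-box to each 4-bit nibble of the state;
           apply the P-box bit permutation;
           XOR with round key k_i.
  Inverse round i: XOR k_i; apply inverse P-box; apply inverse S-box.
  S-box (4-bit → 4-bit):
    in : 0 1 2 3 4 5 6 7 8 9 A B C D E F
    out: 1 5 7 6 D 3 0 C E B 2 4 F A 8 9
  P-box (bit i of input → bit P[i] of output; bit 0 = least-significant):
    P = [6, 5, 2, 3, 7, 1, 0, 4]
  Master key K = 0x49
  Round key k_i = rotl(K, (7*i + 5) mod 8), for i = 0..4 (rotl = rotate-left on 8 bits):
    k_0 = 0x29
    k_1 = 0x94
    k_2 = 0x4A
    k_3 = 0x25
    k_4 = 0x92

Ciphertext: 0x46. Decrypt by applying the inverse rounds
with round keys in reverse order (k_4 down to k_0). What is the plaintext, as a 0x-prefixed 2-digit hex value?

s_0 = ciphertext = 0x46
s_1 = InvRound(s_0, k_4) = 0xF1
s_2 = InvRound(s_1, k_3) = 0xF1
s_3 = InvRound(s_2, k_2) = 0xCD
s_4 = InvRound(s_3, k_1) = 0x7F
s_5 = InvRound(s_4, k_0) = 0xD1

0xD1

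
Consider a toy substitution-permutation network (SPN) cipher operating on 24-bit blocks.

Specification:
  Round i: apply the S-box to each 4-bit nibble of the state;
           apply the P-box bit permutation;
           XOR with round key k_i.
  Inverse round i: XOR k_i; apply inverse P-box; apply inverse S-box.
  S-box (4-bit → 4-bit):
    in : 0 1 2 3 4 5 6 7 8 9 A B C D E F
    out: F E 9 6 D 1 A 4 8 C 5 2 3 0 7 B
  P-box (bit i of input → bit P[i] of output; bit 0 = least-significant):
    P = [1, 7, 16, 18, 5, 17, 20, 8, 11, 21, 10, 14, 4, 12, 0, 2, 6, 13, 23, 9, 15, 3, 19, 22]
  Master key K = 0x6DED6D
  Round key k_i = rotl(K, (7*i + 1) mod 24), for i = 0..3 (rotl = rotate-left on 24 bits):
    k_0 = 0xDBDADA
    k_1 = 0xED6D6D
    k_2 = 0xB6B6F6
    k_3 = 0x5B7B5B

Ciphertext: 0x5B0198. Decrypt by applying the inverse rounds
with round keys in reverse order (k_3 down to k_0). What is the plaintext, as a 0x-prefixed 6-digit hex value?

s_0 = ciphertext = 0x5B0198
s_1 = InvRound(s_0, k_3) = 0xDF32DC
s_2 = InvRound(s_1, k_2) = 0x0DD35A
s_3 = InvRound(s_2, k_1) = 0x210E55
s_4 = InvRound(s_3, k_0) = 0x07113C

0x07113C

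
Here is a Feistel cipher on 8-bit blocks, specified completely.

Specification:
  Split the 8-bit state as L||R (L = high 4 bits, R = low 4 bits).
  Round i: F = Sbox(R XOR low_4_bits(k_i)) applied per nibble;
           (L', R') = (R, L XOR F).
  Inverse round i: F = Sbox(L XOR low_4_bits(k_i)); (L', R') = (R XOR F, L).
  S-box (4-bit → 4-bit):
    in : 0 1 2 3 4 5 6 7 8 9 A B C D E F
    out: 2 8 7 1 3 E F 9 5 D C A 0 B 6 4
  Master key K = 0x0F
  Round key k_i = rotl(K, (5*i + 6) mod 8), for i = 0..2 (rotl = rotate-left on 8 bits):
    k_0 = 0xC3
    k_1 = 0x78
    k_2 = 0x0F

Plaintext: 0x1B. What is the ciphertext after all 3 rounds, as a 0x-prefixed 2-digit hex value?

s_0 = plaintext = 0x1B
s_1 = Round(s_0, k_0) = 0xB4
s_2 = Round(s_1, k_1) = 0x4B
s_3 = Round(s_2, k_2) = 0xB7

0xB7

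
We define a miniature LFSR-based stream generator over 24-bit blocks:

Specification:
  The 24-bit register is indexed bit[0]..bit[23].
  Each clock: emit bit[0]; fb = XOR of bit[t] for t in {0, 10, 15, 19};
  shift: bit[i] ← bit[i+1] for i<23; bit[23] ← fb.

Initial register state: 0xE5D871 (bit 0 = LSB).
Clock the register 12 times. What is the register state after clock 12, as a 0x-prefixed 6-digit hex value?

0xAD0E5D

reg_0 = 0xE5D871
clock 1: out=1, reg = 0x72EC38
clock 2: out=0, reg = 0x39761C
clock 3: out=0, reg = 0x1CBB0E
clock 4: out=0, reg = 0x0E5D87
clock 5: out=1, reg = 0x872EC3
clock 6: out=1, reg = 0x439761
clock 7: out=1, reg = 0xA1CBB0
clock 8: out=0, reg = 0xD0E5D8
clock 9: out=0, reg = 0x6872EC
clock 10: out=0, reg = 0xB43976
clock 11: out=0, reg = 0x5A1CBB
clock 12: out=1, reg = 0xAD0E5D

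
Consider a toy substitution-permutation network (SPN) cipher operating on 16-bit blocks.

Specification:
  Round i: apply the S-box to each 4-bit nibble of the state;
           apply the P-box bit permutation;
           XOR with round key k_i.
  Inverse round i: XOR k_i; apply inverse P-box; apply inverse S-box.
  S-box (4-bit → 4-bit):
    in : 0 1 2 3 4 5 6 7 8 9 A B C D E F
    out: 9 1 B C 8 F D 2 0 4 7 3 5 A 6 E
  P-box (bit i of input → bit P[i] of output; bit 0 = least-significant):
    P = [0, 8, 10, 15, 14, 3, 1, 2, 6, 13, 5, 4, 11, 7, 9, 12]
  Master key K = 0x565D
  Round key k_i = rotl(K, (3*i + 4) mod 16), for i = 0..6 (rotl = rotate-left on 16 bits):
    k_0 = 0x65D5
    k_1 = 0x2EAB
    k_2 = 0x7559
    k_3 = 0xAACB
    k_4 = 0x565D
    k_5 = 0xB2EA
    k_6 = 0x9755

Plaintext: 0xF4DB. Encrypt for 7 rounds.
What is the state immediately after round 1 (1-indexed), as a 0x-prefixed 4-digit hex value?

0x7648

s_0 = plaintext = 0xF4DB
s_1 = Round(s_0, k_0) = 0x7648
s_2 = Round(s_1, k_1) = 0x2E5F
s_3 = Round(s_2, k_2) = 0x88F7
s_4 = Round(s_3, k_3) = 0xABC5
s_5 = Round(s_4, k_4) = 0xB99E
s_6 = Round(s_5, k_5) = 0xBF48
s_7 = Round(s_6, k_6) = 0xBFE1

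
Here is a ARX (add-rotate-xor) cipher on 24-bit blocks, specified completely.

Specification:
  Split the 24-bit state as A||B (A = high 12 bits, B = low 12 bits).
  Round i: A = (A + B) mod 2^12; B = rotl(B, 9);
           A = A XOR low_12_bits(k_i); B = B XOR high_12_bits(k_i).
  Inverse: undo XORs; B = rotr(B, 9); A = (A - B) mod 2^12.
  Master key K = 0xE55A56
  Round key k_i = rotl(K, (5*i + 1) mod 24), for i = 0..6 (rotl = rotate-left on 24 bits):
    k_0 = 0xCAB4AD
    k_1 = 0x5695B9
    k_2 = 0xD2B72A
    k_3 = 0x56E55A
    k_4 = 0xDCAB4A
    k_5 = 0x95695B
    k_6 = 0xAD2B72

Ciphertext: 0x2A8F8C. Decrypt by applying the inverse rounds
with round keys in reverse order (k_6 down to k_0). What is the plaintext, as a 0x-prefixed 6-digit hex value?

0xC99A98

s_0 = ciphertext = 0x2A8F8C
s_1 = InvRound(s_0, k_6) = 0xEE8AF2
s_2 = InvRound(s_1, k_5) = 0xA92D21
s_3 = InvRound(s_2, k_4) = 0xA80758
s_4 = InvRound(s_3, k_3) = 0xE291B1
s_5 = InvRound(s_4, k_2) = 0x42D4D6
s_6 = InvRound(s_5, k_1) = 0x39CDF8
s_7 = InvRound(s_6, k_0) = 0xC99A98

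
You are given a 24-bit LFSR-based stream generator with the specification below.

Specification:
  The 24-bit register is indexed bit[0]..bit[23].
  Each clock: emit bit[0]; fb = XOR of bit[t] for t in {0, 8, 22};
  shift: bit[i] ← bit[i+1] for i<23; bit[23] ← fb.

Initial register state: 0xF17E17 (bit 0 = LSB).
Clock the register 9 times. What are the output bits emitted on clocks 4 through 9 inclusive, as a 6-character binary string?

010000

reg_0 = 0xF17E17
clock 1: out=1, reg = 0x78BF0B
clock 2: out=1, reg = 0xBC5F85
clock 3: out=1, reg = 0x5E2FC2
clock 4: out=0, reg = 0x2F17E1
clock 5: out=1, reg = 0x178BF0
clock 6: out=0, reg = 0x8BC5F8
clock 7: out=0, reg = 0xC5E2FC
clock 8: out=0, reg = 0xE2F17E
clock 9: out=0, reg = 0x7178BF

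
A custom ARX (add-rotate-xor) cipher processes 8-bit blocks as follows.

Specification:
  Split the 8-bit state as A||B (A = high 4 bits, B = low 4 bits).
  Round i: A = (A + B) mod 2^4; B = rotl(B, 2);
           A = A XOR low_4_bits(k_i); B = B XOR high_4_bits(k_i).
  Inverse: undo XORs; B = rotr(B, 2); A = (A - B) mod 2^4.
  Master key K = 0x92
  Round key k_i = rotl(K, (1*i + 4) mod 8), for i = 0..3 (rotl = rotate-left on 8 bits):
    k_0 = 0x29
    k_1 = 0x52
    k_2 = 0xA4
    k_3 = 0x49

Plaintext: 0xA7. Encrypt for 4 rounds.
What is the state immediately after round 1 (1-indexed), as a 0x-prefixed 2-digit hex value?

0x8F

s_0 = plaintext = 0xA7
s_1 = Round(s_0, k_0) = 0x8F
s_2 = Round(s_1, k_1) = 0x5A
s_3 = Round(s_2, k_2) = 0xB0
s_4 = Round(s_3, k_3) = 0x24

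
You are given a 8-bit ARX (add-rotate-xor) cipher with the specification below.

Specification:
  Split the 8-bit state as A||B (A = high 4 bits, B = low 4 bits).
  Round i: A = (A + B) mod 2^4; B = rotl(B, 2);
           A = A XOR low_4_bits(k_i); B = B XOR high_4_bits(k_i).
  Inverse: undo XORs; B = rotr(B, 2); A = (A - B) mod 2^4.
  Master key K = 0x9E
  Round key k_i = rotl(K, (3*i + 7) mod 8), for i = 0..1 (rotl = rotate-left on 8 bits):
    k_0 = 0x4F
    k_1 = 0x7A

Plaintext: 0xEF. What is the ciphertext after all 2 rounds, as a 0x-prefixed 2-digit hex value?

s_0 = plaintext = 0xEF
s_1 = Round(s_0, k_0) = 0x2B
s_2 = Round(s_1, k_1) = 0x79

0x79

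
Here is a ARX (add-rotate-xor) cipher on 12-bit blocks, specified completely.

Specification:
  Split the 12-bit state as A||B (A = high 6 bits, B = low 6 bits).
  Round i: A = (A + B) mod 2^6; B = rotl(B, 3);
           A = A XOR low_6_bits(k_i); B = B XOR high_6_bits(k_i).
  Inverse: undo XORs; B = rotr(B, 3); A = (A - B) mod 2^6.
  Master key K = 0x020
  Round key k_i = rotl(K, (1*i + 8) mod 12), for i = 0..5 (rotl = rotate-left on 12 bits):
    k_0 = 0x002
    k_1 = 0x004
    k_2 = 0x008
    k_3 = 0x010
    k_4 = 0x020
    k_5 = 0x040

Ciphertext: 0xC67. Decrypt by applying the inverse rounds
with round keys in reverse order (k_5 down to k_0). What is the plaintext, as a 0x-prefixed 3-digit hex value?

0xE66

s_0 = ciphertext = 0xC67
s_1 = InvRound(s_0, k_5) = 0xF74
s_2 = InvRound(s_1, k_4) = 0xDE6
s_3 = InvRound(s_2, k_3) = 0xCF4
s_4 = InvRound(s_3, k_2) = 0x566
s_5 = InvRound(s_4, k_1) = 0x774
s_6 = InvRound(s_5, k_0) = 0xE66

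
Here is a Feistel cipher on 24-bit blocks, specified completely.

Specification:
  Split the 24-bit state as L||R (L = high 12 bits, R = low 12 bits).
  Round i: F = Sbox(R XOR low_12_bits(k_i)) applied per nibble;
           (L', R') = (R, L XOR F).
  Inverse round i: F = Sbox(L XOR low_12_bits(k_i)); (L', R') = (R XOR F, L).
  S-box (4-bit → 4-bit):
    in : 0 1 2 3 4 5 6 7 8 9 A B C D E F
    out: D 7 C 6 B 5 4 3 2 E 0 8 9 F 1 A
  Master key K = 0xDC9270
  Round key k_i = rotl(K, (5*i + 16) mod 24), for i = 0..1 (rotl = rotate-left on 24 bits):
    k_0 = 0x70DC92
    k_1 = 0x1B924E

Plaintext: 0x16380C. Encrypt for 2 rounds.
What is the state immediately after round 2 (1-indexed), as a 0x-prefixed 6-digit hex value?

0xA82A95

s_0 = plaintext = 0x16380C
s_1 = Round(s_0, k_0) = 0x80CA82
s_2 = Round(s_1, k_1) = 0xA82A95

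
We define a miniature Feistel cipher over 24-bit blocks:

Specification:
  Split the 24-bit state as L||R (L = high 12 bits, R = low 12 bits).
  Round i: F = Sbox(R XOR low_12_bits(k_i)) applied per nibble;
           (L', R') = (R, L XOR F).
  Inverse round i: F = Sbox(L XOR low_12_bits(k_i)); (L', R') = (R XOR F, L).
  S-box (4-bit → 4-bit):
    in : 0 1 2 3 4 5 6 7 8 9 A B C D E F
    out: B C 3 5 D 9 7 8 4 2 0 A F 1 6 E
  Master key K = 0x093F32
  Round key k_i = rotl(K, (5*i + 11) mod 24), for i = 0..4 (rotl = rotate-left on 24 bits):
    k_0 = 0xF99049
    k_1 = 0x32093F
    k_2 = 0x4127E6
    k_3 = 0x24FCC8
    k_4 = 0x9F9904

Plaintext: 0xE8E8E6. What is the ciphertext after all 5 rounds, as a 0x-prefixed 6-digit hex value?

s_0 = plaintext = 0xE8E8E6
s_1 = Round(s_0, k_0) = 0x8E6A80
s_2 = Round(s_1, k_1) = 0xA80D48
s_3 = Round(s_2, k_2) = 0xD48A86
s_4 = Round(s_3, k_3) = 0xA86A9E
s_5 = Round(s_4, k_4) = 0xA9EFA6

0xA9EFA6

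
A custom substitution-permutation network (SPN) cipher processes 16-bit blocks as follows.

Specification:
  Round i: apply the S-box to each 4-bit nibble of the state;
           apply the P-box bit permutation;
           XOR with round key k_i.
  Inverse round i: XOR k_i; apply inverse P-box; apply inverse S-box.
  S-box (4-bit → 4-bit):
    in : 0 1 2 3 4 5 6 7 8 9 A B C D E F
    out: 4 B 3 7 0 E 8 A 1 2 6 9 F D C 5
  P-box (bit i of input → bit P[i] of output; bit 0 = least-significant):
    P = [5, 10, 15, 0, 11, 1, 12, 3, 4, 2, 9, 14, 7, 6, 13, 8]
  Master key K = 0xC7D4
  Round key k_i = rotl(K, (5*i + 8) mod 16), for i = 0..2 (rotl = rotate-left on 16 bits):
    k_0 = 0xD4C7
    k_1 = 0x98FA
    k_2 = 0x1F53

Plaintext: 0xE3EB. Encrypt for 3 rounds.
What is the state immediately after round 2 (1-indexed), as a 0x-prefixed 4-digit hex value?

0x65FE

s_0 = plaintext = 0xE3EB
s_1 = Round(s_0, k_0) = 0xE7FA
s_2 = Round(s_1, k_1) = 0x65FE
s_3 = Round(s_2, k_2) = 0xC456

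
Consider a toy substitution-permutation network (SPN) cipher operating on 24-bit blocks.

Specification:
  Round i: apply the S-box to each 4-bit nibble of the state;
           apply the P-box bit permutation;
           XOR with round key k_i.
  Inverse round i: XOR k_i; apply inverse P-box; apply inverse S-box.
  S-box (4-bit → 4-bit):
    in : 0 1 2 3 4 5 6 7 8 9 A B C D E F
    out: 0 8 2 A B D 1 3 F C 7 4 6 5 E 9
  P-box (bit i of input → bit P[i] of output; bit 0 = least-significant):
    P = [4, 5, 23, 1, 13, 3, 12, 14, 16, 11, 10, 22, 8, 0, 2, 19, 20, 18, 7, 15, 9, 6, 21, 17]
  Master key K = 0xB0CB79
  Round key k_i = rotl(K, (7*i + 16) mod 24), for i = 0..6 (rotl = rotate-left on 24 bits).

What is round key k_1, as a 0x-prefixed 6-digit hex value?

K = 0xB0CB79
k_0 = rotl(K, (7*0+16) mod 24) = rotl(K, 16) = 0x79B0CB
k_1 = rotl(K, (7*1+16) mod 24) = rotl(K, 23) = 0xD865BC

0xD865BC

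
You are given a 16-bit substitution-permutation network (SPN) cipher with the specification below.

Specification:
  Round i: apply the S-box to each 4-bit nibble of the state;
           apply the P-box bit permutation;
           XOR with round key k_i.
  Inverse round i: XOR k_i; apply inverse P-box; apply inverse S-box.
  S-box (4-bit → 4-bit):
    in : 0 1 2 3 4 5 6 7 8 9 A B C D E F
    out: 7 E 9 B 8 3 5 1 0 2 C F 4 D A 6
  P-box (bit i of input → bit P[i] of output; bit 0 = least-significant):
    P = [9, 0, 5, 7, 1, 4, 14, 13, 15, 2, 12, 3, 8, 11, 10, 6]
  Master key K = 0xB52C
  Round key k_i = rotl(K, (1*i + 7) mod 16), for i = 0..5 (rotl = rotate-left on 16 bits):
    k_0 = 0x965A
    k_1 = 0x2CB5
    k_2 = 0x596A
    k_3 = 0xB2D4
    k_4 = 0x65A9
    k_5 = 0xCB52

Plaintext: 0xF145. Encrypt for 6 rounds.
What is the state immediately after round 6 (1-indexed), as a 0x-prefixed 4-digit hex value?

s_0 = plaintext = 0xF145
s_1 = Round(s_0, k_0) = 0xA857
s_2 = Round(s_1, k_1) = 0x2AE7
s_3 = Round(s_2, k_2) = 0x6A32
s_4 = Round(s_3, k_3) = 0x854E
s_5 = Round(s_4, k_4) = 0xC52C
s_6 = Round(s_5, k_5) = 0x6F74

0x6F74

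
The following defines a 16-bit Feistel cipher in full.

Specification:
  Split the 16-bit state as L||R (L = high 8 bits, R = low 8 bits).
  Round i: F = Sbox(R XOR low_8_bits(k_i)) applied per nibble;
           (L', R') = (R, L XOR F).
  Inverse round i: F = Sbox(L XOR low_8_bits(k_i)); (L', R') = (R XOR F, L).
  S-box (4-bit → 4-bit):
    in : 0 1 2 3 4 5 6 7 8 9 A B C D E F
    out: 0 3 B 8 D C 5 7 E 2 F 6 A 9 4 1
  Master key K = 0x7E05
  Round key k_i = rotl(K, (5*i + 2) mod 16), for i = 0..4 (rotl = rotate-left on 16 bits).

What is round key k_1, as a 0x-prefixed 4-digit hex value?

K = 0x7E05
k_0 = rotl(K, (5*0+2) mod 16) = rotl(K, 2) = 0xF815
k_1 = rotl(K, (5*1+2) mod 16) = rotl(K, 7) = 0x02BF

0x02BF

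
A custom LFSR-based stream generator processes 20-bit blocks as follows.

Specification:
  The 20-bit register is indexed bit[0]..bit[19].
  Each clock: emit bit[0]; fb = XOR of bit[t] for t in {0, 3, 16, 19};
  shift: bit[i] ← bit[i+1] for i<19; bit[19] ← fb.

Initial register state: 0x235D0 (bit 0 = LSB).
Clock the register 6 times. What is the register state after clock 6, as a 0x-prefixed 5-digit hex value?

0x608D7

reg_0 = 0x235D0
clock 1: out=0, reg = 0x11AE8
clock 2: out=0, reg = 0x08D74
clock 3: out=0, reg = 0x046BA
clock 4: out=0, reg = 0x8235D
clock 5: out=1, reg = 0xC11AE
clock 6: out=0, reg = 0x608D7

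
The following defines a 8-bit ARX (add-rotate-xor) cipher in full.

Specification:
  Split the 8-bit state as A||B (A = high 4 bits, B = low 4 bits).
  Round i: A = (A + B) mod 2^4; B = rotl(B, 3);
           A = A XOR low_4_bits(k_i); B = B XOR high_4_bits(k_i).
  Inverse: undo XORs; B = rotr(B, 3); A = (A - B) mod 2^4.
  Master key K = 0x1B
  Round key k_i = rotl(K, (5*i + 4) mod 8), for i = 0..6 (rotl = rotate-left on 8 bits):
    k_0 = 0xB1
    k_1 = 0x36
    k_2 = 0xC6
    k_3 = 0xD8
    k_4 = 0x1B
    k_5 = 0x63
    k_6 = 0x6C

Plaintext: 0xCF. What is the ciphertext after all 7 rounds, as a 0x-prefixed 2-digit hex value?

0x1E

s_0 = plaintext = 0xCF
s_1 = Round(s_0, k_0) = 0xA4
s_2 = Round(s_1, k_1) = 0x81
s_3 = Round(s_2, k_2) = 0xF4
s_4 = Round(s_3, k_3) = 0xBF
s_5 = Round(s_4, k_4) = 0x1E
s_6 = Round(s_5, k_5) = 0xC1
s_7 = Round(s_6, k_6) = 0x1E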